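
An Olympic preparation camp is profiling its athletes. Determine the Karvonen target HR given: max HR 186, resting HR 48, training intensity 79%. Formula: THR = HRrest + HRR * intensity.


HRR = HRmax - HRrest = 186 - 48 = 138
THR = 48 + 138 * 0.79
= 157.02 bpm

157.02 bpm


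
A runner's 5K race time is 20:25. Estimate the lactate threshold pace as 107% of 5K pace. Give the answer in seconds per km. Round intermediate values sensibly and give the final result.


Total race time = 20*60 + 25 = 1225 seconds
5K pace = 1225 / 5 = 245.0 sec/km
LT pace = 245.0 * 1.07 = 262.15 sec/km

262.15 s/km


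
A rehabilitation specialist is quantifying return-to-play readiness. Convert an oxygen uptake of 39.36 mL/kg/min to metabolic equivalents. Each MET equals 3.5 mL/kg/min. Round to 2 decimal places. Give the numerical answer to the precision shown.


One MET = 3.5 mL/kg/min
Number of METs = 39.36 / 3.5
= 11.25 METs

11.25 METs


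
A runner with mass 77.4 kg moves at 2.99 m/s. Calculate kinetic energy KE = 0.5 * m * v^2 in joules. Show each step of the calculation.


v^2 = 2.99^2 = 8.9401
KE = 0.5 * 77.4 * 8.9401
= 345.98 J

345.98 J


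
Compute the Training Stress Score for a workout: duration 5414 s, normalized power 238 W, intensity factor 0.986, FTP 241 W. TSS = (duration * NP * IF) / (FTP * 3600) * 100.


Product = 5414 * 238 * 0.986 = 1270492.552
Base = 241 * 3600 = 867600
TSS = 1270492.552 / 867600 * 100 = 146.44

146.44 TSS


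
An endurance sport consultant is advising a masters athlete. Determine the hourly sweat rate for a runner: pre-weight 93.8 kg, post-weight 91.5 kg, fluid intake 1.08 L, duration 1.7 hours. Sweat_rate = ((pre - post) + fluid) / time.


Mass lost = 93.8 - 91.5 = 2.3 kg
Add fluid consumed: 2.3 + 1.08 = 3.38 L total sweat
Sweat rate = 3.38 / 1.7 = 1.988 L/h

1.988 L/h


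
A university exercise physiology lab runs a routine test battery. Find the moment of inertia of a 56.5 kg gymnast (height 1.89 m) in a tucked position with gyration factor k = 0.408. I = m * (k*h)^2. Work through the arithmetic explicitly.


Radius of gyration = 0.408 * 1.89 = 0.77112 m
I = 56.5 * 0.77112^2
= 56.5 * 0.594626
= 33.596 kg*m^2

33.596 kg*m^2


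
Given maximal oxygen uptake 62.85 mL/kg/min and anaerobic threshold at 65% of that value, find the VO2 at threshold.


Percentage as decimal = 0.65
VO2 at AT = 62.85 * 0.65 = 40.85 mL/kg/min

40.85 mL/kg/min


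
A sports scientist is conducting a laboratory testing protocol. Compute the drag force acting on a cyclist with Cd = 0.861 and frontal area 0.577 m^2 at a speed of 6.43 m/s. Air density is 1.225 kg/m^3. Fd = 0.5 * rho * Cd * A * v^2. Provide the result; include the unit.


Step 1: v^2 = 41.3449
Step 2: Fd = 0.5 * 1.225 * 0.861 * 0.577 * 41.3449
= 12.581 N

12.581 N


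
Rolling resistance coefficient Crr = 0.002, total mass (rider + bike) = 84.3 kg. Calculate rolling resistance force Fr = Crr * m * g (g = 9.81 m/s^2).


Fr = Crr * m * g
= 0.002 * 84.3 * 9.81
= 1.654 N

1.654 N


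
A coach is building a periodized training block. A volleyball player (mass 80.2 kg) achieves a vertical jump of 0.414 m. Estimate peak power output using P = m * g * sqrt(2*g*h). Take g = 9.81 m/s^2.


2 * g * h = 2 * 9.81 * 0.414 = 8.12268
sqrt(8.12268) = 2.850032 m/s
P = 80.2 * 9.81 * 2.850032 = 2242.3 W

2242.3 W


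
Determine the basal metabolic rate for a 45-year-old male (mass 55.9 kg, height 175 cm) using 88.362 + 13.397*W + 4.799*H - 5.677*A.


BMR = 88.362 + 13.397*55.9 + 4.799*175 - 5.677*45
= 1421.61 kcal/day

1421.61 kcal/day


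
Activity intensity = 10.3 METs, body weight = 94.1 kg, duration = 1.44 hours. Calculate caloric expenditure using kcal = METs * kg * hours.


kcal = 10.3 * 94.1 * 1.44
= 969.23 * 1.44
= 1395.69 kcal

1395.69 kcal


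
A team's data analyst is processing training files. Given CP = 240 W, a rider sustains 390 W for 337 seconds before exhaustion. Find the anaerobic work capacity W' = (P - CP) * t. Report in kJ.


Excess power = 390 - 240 = 150 W
Work above CP = 150 * 337 = 50550 J
W' = 50.55 kJ

50.55 kJ


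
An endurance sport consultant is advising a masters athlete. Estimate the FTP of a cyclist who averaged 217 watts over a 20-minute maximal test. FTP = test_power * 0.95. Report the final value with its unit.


FTP = 217 * 0.95 = 206.15 W

206.15 W


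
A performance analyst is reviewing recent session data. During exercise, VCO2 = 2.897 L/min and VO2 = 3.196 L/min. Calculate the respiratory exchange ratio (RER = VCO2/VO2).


RER = VCO2 / VO2
= 2.897 / 3.196
= 0.9064

0.9064


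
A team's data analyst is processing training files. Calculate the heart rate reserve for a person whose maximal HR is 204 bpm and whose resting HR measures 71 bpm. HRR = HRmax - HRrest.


HRmax = 204 bpm
HRrest = 71 bpm
HRR = 204 - 71 = 133 bpm

133 bpm


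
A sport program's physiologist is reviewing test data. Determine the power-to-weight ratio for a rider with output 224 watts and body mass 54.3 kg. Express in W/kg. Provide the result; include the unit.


P/W = 224 / 54.3 = 4.125 W/kg

4.125 W/kg


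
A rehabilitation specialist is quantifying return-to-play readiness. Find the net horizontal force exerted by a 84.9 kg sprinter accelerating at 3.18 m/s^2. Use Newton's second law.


Newton's second law: F = m * a
F = 84.9 * 3.18 = 269.98 N

269.98 N


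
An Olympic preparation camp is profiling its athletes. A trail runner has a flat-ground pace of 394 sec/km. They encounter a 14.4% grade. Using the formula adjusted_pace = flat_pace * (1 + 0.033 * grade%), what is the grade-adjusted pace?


Grade factor = 1 + 0.033 * 14.4 = 1.4752
Adjusted = 394 * 1.4752 = 581.23 sec/km

581.23 s/km


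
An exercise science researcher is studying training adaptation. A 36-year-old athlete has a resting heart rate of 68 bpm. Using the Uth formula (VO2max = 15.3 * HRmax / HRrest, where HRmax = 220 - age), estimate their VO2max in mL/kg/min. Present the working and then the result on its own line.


HRmax = 220 - 36 = 184 bpm
Ratio = HRmax / HRrest = 184 / 68 = 2.7059
VO2max = 15.3 * 2.7059 = 41.4 mL/kg/min

41.4 mL/kg/min


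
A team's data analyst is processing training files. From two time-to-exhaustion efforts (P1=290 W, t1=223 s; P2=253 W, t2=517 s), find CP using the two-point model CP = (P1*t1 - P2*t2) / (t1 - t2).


Work in trial 1 = 64670 J
Work in trial 2 = 130801 J
Delta work = -66131 J
Delta time = -294 s
CP = -66131 / -294 = 224.94 W

224.94 W


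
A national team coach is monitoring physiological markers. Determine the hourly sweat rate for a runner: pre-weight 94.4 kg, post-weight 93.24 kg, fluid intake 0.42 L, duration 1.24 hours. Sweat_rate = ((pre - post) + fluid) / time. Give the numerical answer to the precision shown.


Mass lost = 94.4 - 93.24 = 1.16 kg
Add fluid consumed: 1.16 + 0.42 = 1.58 L total sweat
Sweat rate = 1.58 / 1.24 = 1.274 L/h

1.274 L/h


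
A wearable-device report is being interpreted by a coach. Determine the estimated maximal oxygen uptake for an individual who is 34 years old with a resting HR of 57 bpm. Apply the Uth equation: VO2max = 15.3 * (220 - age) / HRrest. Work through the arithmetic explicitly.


HRmax = 220 - 34 = 186
VO2max = 15.3 * (186 / 57)
= 15.3 * 3.2632
= 49.93 mL/kg/min

49.93 mL/kg/min


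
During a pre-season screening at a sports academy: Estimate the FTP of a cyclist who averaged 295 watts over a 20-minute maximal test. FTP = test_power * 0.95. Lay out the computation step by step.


FTP = 295 * 0.95 = 280.25 W

280.25 W


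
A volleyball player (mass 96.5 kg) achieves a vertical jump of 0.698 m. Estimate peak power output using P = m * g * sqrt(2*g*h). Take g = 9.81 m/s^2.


2 * g * h = 2 * 9.81 * 0.698 = 13.69476
sqrt(13.69476) = 3.700643 m/s
P = 96.5 * 9.81 * 3.700643 = 3503.27 W

3503.27 W


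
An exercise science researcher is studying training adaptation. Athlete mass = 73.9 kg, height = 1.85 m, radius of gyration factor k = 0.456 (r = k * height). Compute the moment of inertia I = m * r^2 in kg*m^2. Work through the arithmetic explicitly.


r = k * height = 0.456 * 1.85 = 0.8436 m
r^2 = 0.8436^2 = 0.711661
I = 73.9 * 0.711661 = 52.592 kg*m^2

52.592 kg*m^2


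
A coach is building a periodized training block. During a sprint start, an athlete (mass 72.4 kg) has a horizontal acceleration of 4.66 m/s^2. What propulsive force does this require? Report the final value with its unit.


Propulsive force = mass * acceleration
= 72.4 kg * 4.66 m/s^2
= 337.38 N

337.38 N


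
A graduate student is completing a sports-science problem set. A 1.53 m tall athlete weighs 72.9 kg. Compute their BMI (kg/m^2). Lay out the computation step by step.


height^2 = 2.3409 m^2
BMI = 72.9 / 2.3409 = 31.14 kg/m^2

31.14 kg/m^2


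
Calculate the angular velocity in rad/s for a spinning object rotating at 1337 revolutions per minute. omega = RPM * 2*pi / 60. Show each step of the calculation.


omega = RPM * 2*pi / 60
= 1337 * 6.28318531 / 60
= 140.01 rad/s

140.01 rad/s


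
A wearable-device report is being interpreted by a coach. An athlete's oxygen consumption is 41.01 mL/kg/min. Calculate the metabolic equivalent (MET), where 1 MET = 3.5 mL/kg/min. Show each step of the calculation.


MET = VO2 / 3.5
= 41.01 / 3.5
= 11.72 METs

11.72 METs


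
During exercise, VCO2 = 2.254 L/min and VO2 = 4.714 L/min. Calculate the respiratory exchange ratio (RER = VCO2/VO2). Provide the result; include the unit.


RER = VCO2 / VO2
= 2.254 / 4.714
= 0.4782

0.4782


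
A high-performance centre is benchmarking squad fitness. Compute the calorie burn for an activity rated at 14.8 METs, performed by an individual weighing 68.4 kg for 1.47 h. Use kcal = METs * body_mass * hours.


Product of METs and mass = 14.8 * 68.4 = 1012.32
Total kcal = 1012.32 * 1.47 = 1488.11 kcal

1488.11 kcal


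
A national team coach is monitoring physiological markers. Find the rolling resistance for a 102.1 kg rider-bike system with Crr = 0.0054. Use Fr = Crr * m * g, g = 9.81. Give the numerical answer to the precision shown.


m * g = 102.1 * 9.81 = 1001.601 N
Fr = 0.0054 * 1001.601 = 5.409 N

5.409 N


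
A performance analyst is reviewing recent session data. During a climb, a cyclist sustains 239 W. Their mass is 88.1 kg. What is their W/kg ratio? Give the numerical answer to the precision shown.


Power-to-weight = 239 W / 88.1 kg
= 2.713 W/kg

2.713 W/kg


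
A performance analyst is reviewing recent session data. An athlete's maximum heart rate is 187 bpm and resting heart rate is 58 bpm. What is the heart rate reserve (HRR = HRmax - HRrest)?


HRR = HRmax - HRrest
= 187 - 58
= 129 bpm

129 bpm


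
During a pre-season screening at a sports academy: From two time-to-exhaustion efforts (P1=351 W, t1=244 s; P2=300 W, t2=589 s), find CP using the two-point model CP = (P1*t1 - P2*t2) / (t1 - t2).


Work in trial 1 = 85644 J
Work in trial 2 = 176700 J
Delta work = -91056 J
Delta time = -345 s
CP = -91056 / -345 = 263.93 W

263.93 W


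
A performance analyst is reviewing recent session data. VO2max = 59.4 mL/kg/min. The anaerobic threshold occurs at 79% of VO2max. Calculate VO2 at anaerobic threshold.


AT fraction = 79 / 100 = 0.79
AT VO2 = 59.4 * 0.79
= 46.93 mL/kg/min

46.93 mL/kg/min


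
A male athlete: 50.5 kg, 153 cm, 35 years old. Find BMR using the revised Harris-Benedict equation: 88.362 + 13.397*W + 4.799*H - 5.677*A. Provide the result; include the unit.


Intercept = 88.362
Weight contribution = 13.397 * 50.5 = 676.5485
Height contribution = 4.799 * 153 = 734.247
Age contribution = 5.677 * 35 = 198.695
BMR = 88.362 + 676.5485 + 734.247 - 198.695
= 1300.46 kcal/day

1300.46 kcal/day


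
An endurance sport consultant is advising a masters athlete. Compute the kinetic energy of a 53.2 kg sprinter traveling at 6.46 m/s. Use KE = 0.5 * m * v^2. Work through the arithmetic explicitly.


Velocity squared = 41.7316
KE = 0.5 * 53.2 * 41.7316 = 1110.06 J

1110.06 J


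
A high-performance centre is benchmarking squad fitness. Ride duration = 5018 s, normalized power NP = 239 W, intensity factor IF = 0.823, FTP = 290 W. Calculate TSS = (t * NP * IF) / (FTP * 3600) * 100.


Numerator = 5018 * 239 * 0.823 = 987025.546
Denominator = 290 * 3600 = 1044000
TSS = 987025.546 / 1044000 * 100
= 94.54

94.54 TSS


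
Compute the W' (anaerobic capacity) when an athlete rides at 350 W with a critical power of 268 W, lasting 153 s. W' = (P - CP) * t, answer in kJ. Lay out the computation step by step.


Above-CP power = 82 W
Duration = 153 s
W' = 82 * 153 = 12546 J
Convert: 12546 / 1000 = 12.546 kJ

12.546 kJ


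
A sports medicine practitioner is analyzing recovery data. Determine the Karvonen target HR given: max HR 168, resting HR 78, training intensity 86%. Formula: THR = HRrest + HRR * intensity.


HRR = HRmax - HRrest = 168 - 78 = 90
THR = 78 + 90 * 0.86
= 155.4 bpm

155.4 bpm


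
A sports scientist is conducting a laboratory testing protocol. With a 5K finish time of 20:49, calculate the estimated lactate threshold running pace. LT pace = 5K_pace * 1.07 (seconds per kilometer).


Race duration = 1249 s for 5 km
Average pace = 1249 / 5 = 249.8 s/km
LT pace = 249.8 * 1.07
= 267.29 s/km

267.29 s/km


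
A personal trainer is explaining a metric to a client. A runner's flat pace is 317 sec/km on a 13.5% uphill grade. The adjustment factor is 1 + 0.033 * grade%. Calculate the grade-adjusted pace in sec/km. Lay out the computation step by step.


Factor = 1 + 0.033 * 13.5 = 1.4455
Adjusted pace = 317 * 1.4455
= 458.22 sec/km

458.22 s/km


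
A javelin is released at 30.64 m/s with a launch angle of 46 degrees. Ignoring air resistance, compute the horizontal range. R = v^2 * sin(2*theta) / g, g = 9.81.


Launch speed squared = 938.8096
sin(2 * 46 deg) = 0.999391
Range = 938.8096 * 0.999391 / 9.81
= 95.641 m

95.641 m


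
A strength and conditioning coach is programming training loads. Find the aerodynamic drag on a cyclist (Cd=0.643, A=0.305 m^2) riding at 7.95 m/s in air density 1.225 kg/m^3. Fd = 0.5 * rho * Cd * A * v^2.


Fd = 0.5 * 1.225 * 0.643 * 0.305 * 7.95^2
= 0.5 * 1.225 * 0.643 * 0.305 * 63.2025
= 7.592 N

7.592 N


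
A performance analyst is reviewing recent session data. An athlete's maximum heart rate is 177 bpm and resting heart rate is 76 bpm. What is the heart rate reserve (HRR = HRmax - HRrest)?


HRR = HRmax - HRrest
= 177 - 76
= 101 bpm

101 bpm


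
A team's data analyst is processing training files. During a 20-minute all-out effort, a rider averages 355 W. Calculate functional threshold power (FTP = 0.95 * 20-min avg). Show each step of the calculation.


FTP = 0.95 * 355
= 337.25 W

337.25 W


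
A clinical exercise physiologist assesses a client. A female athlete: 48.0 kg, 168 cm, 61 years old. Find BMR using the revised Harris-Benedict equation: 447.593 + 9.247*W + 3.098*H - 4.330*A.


Intercept = 447.593
Weight contribution = 9.247 * 48.0 = 443.856
Height contribution = 3.098 * 168 = 520.464
Age contribution = 4.33 * 61 = 264.13
BMR = 447.593 + 443.856 + 520.464 - 264.13
= 1147.78 kcal/day

1147.78 kcal/day


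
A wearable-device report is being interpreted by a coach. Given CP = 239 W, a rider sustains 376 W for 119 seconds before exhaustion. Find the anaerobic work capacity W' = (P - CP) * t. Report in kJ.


Excess power = 376 - 239 = 137 W
Work above CP = 137 * 119 = 16303 J
W' = 16.303 kJ

16.303 kJ


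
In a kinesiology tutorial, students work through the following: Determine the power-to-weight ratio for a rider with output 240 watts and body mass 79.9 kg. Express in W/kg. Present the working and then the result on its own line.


P/W = 240 / 79.9 = 3.004 W/kg

3.004 W/kg


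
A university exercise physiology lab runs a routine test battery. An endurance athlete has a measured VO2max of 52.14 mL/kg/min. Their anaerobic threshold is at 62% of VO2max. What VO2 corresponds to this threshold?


Anaerobic threshold VO2 = VO2max * 62%
= 52.14 * 0.62
= 32.33 mL/kg/min

32.33 mL/kg/min


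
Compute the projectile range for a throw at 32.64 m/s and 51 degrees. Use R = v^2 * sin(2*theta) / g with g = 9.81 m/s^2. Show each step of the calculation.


Two times the angle = 102 degrees
sin(102) = 0.978148
R = 1065.3696 * 0.978148 / 9.81 = 106.227 m

106.227 m


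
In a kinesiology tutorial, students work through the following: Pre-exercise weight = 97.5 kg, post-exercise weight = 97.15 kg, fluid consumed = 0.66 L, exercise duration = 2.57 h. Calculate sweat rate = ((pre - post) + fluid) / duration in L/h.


Weight loss = 97.5 - 97.15 = 0.35 kg (approx L)
Total sweat = 0.35 + 0.66 = 1.01 L
Sweat rate = 1.01 / 2.57 = 0.393 L/h

0.393 L/h


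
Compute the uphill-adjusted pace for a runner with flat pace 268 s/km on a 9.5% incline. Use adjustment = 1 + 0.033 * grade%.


Adjustment factor = 1 + 0.033 * 9.5 = 1.3135
Grade-adjusted pace = 268 * 1.3135 = 352.02 s/km

352.02 s/km


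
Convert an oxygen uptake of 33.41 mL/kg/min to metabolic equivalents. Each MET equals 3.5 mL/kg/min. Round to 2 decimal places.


One MET = 3.5 mL/kg/min
Number of METs = 33.41 / 3.5
= 9.55 METs

9.55 METs


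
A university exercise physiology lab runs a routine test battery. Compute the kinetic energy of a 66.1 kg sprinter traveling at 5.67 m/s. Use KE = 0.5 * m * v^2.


Velocity squared = 32.1489
KE = 0.5 * 66.1 * 32.1489 = 1062.52 J

1062.52 J


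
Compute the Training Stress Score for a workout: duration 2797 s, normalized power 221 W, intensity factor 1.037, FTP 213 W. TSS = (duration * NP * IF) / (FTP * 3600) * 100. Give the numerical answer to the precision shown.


Product = 2797 * 221 * 1.037 = 641008.069
Base = 213 * 3600 = 766800
TSS = 641008.069 / 766800 * 100 = 83.6

83.6 TSS


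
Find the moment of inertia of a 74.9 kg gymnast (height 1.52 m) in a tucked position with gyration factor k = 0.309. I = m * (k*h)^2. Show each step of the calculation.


Radius of gyration = 0.309 * 1.52 = 0.46968 m
I = 74.9 * 0.46968^2
= 74.9 * 0.220599
= 16.523 kg*m^2

16.523 kg*m^2


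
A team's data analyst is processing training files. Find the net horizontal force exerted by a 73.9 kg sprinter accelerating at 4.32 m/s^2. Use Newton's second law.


Newton's second law: F = m * a
F = 73.9 * 4.32 = 319.25 N

319.25 N


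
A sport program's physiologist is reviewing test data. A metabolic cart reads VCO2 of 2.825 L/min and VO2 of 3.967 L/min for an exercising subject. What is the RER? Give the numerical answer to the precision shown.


RER = VCO2 / VO2 = 2.825 / 3.967 = 0.7121

0.7121


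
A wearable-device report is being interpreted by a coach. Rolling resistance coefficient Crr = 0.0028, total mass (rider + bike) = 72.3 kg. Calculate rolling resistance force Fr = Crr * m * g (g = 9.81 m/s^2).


Fr = Crr * m * g
= 0.0028 * 72.3 * 9.81
= 1.986 N

1.986 N


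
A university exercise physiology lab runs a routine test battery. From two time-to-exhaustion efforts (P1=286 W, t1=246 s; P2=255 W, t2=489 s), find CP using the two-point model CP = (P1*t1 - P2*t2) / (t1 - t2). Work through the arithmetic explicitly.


Work in trial 1 = 70356 J
Work in trial 2 = 124695 J
Delta work = -54339 J
Delta time = -243 s
CP = -54339 / -243 = 223.62 W

223.62 W


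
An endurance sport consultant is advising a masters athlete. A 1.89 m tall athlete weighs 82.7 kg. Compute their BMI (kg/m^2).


height^2 = 3.5721 m^2
BMI = 82.7 / 3.5721 = 23.15 kg/m^2

23.15 kg/m^2


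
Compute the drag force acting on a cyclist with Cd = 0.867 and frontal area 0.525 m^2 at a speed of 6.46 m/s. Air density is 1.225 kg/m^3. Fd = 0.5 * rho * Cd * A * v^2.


Step 1: v^2 = 41.7316
Step 2: Fd = 0.5 * 1.225 * 0.867 * 0.525 * 41.7316
= 11.635 N

11.635 N


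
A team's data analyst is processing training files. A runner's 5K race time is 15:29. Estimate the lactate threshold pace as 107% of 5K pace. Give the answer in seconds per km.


Total race time = 15*60 + 29 = 929 seconds
5K pace = 929 / 5 = 185.8 sec/km
LT pace = 185.8 * 1.07 = 198.81 sec/km

198.81 s/km


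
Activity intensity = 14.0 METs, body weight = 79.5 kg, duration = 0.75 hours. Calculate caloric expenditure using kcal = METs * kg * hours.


kcal = 14.0 * 79.5 * 0.75
= 1113.0 * 0.75
= 834.75 kcal

834.75 kcal


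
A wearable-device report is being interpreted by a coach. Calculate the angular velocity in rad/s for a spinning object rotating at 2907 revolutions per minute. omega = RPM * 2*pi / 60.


omega = RPM * 2*pi / 60
= 2907 * 6.28318531 / 60
= 304.42 rad/s

304.42 rad/s


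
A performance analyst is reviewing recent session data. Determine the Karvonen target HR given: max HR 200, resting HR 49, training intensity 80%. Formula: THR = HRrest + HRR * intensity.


HRR = HRmax - HRrest = 200 - 49 = 151
THR = 49 + 151 * 0.8
= 169.8 bpm

169.8 bpm


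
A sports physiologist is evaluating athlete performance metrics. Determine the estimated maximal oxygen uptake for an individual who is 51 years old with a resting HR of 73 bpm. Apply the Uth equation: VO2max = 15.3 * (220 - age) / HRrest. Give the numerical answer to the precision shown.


HRmax = 220 - 51 = 169
VO2max = 15.3 * (169 / 73)
= 15.3 * 2.3151
= 35.42 mL/kg/min

35.42 mL/kg/min


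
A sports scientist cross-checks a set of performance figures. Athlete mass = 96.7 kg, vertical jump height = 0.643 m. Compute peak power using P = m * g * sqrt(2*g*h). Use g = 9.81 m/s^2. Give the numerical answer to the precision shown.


sqrt(2 * 9.81 * 0.643) = sqrt(12.61566) = 3.551853 m/s
P = 96.7 * 9.81 * 3.551853
= 3369.38 W

3369.38 W


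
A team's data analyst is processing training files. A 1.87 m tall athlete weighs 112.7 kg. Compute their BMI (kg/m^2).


height^2 = 3.4969 m^2
BMI = 112.7 / 3.4969 = 32.23 kg/m^2

32.23 kg/m^2


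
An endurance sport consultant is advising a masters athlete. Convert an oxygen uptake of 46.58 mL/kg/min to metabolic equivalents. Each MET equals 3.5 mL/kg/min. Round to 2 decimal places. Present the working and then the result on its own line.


One MET = 3.5 mL/kg/min
Number of METs = 46.58 / 3.5
= 13.31 METs

13.31 METs


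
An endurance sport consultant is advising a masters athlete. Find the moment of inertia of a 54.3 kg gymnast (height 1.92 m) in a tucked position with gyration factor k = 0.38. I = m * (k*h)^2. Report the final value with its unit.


Radius of gyration = 0.38 * 1.92 = 0.7296 m
I = 54.3 * 0.7296^2
= 54.3 * 0.532316
= 28.905 kg*m^2

28.905 kg*m^2


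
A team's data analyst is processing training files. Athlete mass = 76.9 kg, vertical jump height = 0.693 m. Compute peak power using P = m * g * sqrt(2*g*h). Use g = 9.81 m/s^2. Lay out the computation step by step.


sqrt(2 * 9.81 * 0.693) = sqrt(13.59666) = 3.687365 m/s
P = 76.9 * 9.81 * 3.687365
= 2781.71 W

2781.71 W


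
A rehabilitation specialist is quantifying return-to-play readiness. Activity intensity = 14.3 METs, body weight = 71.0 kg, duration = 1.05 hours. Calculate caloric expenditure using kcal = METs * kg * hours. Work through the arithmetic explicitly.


kcal = 14.3 * 71.0 * 1.05
= 1015.3 * 1.05
= 1066.07 kcal

1066.07 kcal


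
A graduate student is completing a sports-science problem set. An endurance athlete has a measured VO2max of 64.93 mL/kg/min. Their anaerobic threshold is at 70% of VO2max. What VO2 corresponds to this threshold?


Anaerobic threshold VO2 = VO2max * 70%
= 64.93 * 0.7
= 45.45 mL/kg/min

45.45 mL/kg/min


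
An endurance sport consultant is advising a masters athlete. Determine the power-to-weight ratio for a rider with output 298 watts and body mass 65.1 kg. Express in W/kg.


P/W = 298 / 65.1 = 4.578 W/kg

4.578 W/kg


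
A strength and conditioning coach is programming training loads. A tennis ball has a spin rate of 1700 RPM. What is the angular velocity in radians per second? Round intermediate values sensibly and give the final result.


Convert RPM to rad/s: multiply by 2*pi and divide by 60
omega = 1700 * 2 * pi / 60
= 178.024 rad/s

178.024 rad/s


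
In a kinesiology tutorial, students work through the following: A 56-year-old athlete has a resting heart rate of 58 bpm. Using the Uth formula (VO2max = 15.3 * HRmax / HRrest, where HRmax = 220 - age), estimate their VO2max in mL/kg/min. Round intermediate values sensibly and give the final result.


HRmax = 220 - 56 = 164 bpm
Ratio = HRmax / HRrest = 164 / 58 = 2.8276
VO2max = 15.3 * 2.8276 = 43.26 mL/kg/min

43.26 mL/kg/min


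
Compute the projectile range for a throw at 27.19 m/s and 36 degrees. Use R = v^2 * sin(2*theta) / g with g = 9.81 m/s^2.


Two times the angle = 72 degrees
sin(72) = 0.951057
R = 739.2961 * 0.951057 / 9.81 = 71.673 m

71.673 m


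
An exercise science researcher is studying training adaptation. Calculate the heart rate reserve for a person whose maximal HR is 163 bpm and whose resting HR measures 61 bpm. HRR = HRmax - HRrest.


HRmax = 163 bpm
HRrest = 61 bpm
HRR = 163 - 61 = 102 bpm

102 bpm


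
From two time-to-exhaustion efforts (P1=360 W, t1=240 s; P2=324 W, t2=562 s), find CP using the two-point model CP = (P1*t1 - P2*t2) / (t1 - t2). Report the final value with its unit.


Work in trial 1 = 86400 J
Work in trial 2 = 182088 J
Delta work = -95688 J
Delta time = -322 s
CP = -95688 / -322 = 297.17 W

297.17 W


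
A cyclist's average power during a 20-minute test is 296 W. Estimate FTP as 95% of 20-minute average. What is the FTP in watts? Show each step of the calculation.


FTP = 20-min power * 0.95
= 296 * 0.95
= 281.2 W

281.2 W


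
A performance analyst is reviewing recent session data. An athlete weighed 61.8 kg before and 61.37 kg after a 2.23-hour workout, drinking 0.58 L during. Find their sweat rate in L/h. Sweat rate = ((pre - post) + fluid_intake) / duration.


Body mass change = 0.43 kg
Total sweat loss = 0.43 + 0.58 = 1.01 L
Rate = 1.01 / 2.23 = 0.453 L/h

0.453 L/h


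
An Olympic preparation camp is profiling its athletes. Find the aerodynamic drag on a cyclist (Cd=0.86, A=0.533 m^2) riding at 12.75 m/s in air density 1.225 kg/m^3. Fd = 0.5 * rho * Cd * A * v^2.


Fd = 0.5 * 1.225 * 0.86 * 0.533 * 12.75^2
= 0.5 * 1.225 * 0.86 * 0.533 * 162.5625
= 45.641 N

45.641 N


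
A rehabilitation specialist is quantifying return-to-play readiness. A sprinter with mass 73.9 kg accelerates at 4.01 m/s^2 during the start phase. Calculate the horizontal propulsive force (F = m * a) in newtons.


F = m * a
= 73.9 * 4.01
= 296.34 N

296.34 N


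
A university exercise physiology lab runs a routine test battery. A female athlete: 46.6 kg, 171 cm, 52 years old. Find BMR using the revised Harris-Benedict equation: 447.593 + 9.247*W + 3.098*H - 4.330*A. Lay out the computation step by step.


Intercept = 447.593
Weight contribution = 9.247 * 46.6 = 430.9102
Height contribution = 3.098 * 171 = 529.758
Age contribution = 4.33 * 52 = 225.16
BMR = 447.593 + 430.9102 + 529.758 - 225.16
= 1183.1 kcal/day

1183.1 kcal/day


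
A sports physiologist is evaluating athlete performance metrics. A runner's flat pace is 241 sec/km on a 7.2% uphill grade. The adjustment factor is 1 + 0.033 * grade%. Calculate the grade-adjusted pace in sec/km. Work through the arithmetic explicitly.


Factor = 1 + 0.033 * 7.2 = 1.2376
Adjusted pace = 241 * 1.2376
= 298.26 sec/km

298.26 s/km


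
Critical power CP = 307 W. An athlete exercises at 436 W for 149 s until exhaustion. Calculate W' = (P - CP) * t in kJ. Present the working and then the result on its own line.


P - CP = 436 - 307 = 129 W
W' = 129 * 149 = 19221 J
= 19221 / 1000 = 19.221 kJ

19.221 kJ


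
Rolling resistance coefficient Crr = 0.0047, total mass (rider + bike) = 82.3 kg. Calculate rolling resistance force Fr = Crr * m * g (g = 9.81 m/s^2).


Fr = Crr * m * g
= 0.0047 * 82.3 * 9.81
= 3.795 N

3.795 N


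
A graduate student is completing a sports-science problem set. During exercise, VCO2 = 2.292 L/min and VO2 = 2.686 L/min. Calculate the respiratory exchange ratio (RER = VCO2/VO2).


RER = VCO2 / VO2
= 2.292 / 2.686
= 0.8533

0.8533


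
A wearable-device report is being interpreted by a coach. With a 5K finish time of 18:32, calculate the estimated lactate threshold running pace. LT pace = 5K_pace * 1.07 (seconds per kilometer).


Race duration = 1112 s for 5 km
Average pace = 1112 / 5 = 222.4 s/km
LT pace = 222.4 * 1.07
= 237.97 s/km

237.97 s/km


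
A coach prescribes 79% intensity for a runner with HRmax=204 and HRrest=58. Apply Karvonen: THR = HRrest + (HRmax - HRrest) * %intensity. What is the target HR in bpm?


Heart rate reserve = 204 - 58 = 146
Intensity fraction = 79 / 100 = 0.79
THR = 58 + 146 * 0.79 = 173.34 bpm

173.34 bpm


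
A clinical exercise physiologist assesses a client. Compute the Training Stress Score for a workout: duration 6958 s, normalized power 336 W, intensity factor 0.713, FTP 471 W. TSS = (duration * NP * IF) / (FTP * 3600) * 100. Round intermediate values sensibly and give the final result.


Product = 6958 * 336 * 0.713 = 1666914.144
Base = 471 * 3600 = 1695600
TSS = 1666914.144 / 1695600 * 100 = 98.31

98.31 TSS


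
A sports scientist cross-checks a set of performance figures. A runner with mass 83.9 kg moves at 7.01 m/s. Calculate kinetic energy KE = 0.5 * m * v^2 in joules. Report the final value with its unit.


v^2 = 7.01^2 = 49.1401
KE = 0.5 * 83.9 * 49.1401
= 2061.43 J

2061.43 J


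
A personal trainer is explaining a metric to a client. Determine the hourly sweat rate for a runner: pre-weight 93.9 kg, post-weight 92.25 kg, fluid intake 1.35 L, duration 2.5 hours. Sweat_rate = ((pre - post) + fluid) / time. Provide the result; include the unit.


Mass lost = 93.9 - 92.25 = 1.65 kg
Add fluid consumed: 1.65 + 1.35 = 3.0 L total sweat
Sweat rate = 3.0 / 2.5 = 1.2 L/h

1.2 L/h


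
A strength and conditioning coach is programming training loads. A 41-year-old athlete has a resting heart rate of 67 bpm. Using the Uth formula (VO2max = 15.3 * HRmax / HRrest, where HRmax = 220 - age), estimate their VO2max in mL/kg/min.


HRmax = 220 - 41 = 179 bpm
Ratio = HRmax / HRrest = 179 / 67 = 2.6716
VO2max = 15.3 * 2.6716 = 40.88 mL/kg/min

40.88 mL/kg/min


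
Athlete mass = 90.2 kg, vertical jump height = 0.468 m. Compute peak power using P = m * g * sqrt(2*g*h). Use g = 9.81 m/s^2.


sqrt(2 * 9.81 * 0.468) = sqrt(9.18216) = 3.030208 m/s
P = 90.2 * 9.81 * 3.030208
= 2681.32 W

2681.32 W


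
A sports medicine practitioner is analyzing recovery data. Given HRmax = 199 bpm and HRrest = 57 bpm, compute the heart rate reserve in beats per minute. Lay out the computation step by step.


Heart rate reserve = maximum HR minus resting HR
HRR = 199 - 57 = 142 bpm

142 bpm


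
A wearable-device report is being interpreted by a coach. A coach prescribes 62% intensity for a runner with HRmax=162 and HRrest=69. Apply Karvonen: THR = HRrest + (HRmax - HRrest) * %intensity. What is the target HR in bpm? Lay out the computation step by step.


Heart rate reserve = 162 - 69 = 93
Intensity fraction = 62 / 100 = 0.62
THR = 69 + 93 * 0.62 = 126.66 bpm

126.66 bpm


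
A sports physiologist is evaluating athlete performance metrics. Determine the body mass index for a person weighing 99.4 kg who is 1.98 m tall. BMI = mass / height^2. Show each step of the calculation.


BMI = mass / height^2
= 99.4 / 1.98^2
= 99.4 / 3.9204
= 25.35 kg/m^2

25.35 kg/m^2


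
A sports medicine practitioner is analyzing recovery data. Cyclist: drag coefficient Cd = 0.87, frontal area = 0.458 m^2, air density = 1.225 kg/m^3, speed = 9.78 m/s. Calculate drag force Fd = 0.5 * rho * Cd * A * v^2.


v^2 = 9.78^2 = 95.6484
Fd = 0.5 * 1.225 * 0.87 * 0.458 * 95.6484
= 23.344 N

23.344 N


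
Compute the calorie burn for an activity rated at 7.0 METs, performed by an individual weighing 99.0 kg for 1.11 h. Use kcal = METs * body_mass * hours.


Product of METs and mass = 7.0 * 99.0 = 693.0
Total kcal = 693.0 * 1.11 = 769.23 kcal

769.23 kcal


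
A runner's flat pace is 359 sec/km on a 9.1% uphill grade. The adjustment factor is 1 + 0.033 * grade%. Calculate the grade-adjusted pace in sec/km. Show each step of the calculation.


Factor = 1 + 0.033 * 9.1 = 1.3003
Adjusted pace = 359 * 1.3003
= 466.81 sec/km

466.81 s/km


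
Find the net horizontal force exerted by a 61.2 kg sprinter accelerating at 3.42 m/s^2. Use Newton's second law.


Newton's second law: F = m * a
F = 61.2 * 3.42 = 209.3 N

209.3 N


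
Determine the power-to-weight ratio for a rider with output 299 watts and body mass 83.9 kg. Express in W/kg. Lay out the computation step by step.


P/W = 299 / 83.9 = 3.564 W/kg

3.564 W/kg


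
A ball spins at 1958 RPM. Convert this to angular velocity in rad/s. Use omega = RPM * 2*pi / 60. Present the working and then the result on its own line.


omega = 1958 * 2 * pi / 60
= 1958 * 6.28318531 / 60
= 12302.477 / 60
= 205.041 rad/s

205.041 rad/s


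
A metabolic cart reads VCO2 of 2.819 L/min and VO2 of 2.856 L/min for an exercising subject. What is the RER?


RER = VCO2 / VO2 = 2.819 / 2.856 = 0.987

0.987


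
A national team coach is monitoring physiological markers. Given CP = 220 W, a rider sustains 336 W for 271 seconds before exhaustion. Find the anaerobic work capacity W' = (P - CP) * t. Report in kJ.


Excess power = 336 - 220 = 116 W
Work above CP = 116 * 271 = 31436 J
W' = 31.436 kJ

31.436 kJ


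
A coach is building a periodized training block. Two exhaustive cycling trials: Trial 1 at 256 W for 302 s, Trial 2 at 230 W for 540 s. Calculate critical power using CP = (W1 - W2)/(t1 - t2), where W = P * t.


W1 = 256 * 302 = 77312 J
W2 = 230 * 540 = 124200 J
CP = (77312 - 124200) / (302 - 540)
= -46888 / -238
= 197.01 W

197.01 W


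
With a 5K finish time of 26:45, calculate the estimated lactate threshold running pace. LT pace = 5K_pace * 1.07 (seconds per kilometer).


Race duration = 1605 s for 5 km
Average pace = 1605 / 5 = 321.0 s/km
LT pace = 321.0 * 1.07
= 343.47 s/km

343.47 s/km


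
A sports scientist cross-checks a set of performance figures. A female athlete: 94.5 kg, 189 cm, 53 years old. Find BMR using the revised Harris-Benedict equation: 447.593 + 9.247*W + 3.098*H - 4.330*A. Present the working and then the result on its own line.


Intercept = 447.593
Weight contribution = 9.247 * 94.5 = 873.8415
Height contribution = 3.098 * 189 = 585.522
Age contribution = 4.33 * 53 = 229.49
BMR = 447.593 + 873.8415 + 585.522 - 229.49
= 1677.47 kcal/day

1677.47 kcal/day


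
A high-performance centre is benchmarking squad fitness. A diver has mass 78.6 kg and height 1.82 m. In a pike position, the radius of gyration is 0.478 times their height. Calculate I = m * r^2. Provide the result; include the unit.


r = 0.478 * 1.82 = 0.86996 m
I = m * r^2 = 78.6 * 0.75683 = 59.487 kg*m^2

59.487 kg*m^2


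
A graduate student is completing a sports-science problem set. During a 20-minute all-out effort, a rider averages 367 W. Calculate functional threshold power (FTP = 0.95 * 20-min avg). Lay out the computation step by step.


FTP = 0.95 * 367
= 348.65 W

348.65 W


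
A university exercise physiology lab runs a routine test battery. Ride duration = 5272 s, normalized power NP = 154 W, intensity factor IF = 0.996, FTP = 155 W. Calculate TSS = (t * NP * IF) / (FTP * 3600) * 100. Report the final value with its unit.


Numerator = 5272 * 154 * 0.996 = 808640.448
Denominator = 155 * 3600 = 558000
TSS = 808640.448 / 558000 * 100
= 144.92

144.92 TSS


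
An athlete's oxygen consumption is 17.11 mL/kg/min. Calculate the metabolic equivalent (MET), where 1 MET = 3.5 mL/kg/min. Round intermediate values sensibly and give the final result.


MET = VO2 / 3.5
= 17.11 / 3.5
= 4.89 METs

4.89 METs


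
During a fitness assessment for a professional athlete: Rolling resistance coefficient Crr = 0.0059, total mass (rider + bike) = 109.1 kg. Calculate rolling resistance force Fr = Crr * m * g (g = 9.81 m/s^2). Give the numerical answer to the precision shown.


Fr = Crr * m * g
= 0.0059 * 109.1 * 9.81
= 6.315 N

6.315 N


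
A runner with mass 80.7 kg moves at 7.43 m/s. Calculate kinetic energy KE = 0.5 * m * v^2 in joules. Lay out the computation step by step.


v^2 = 7.43^2 = 55.2049
KE = 0.5 * 80.7 * 55.2049
= 2227.52 J

2227.52 J


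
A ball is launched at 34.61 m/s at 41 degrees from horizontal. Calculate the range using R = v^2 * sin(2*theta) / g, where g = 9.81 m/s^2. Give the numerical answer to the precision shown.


sin(2 * 41) = sin(82) = 0.990268
v^2 = 34.61^2 = 1197.8521
R = 1197.8521 * 0.990268 / 9.81
= 120.917 m

120.917 m


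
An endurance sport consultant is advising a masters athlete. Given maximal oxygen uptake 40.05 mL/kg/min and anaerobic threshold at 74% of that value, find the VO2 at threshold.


Percentage as decimal = 0.74
VO2 at AT = 40.05 * 0.74 = 29.64 mL/kg/min

29.64 mL/kg/min


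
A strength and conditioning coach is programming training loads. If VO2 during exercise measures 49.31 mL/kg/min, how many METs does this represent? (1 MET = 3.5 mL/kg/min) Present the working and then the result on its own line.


METs = VO2 / 3.5 = 49.31 / 3.5 = 14.09

14.09 METs


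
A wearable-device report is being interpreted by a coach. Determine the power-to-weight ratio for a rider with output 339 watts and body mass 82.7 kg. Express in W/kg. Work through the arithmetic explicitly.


P/W = 339 / 82.7 = 4.099 W/kg

4.099 W/kg


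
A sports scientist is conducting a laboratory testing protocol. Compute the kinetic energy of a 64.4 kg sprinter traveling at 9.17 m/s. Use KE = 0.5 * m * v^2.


Velocity squared = 84.0889
KE = 0.5 * 64.4 * 84.0889 = 2707.66 J

2707.66 J


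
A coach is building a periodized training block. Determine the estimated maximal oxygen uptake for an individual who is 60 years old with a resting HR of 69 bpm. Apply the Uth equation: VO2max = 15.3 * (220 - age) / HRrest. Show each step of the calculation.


HRmax = 220 - 60 = 160
VO2max = 15.3 * (160 / 69)
= 15.3 * 2.3188
= 35.48 mL/kg/min

35.48 mL/kg/min


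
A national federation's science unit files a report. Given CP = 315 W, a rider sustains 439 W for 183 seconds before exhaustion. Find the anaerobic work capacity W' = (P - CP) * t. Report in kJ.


Excess power = 439 - 315 = 124 W
Work above CP = 124 * 183 = 22692 J
W' = 22.692 kJ

22.692 kJ


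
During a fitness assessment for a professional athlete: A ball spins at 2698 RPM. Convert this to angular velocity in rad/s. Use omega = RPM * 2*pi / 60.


omega = 2698 * 2 * pi / 60
= 2698 * 6.28318531 / 60
= 16952.034 / 60
= 282.534 rad/s

282.534 rad/s


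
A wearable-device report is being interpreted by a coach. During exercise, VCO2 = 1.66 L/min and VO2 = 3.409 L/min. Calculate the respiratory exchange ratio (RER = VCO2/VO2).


RER = VCO2 / VO2
= 1.66 / 3.409
= 0.4869

0.4869


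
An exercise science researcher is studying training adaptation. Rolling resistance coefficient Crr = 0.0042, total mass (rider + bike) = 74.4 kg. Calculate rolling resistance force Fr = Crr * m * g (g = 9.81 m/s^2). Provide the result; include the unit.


Fr = Crr * m * g
= 0.0042 * 74.4 * 9.81
= 3.065 N

3.065 N


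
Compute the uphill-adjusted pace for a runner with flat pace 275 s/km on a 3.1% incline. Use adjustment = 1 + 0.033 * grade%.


Adjustment factor = 1 + 0.033 * 3.1 = 1.1023
Grade-adjusted pace = 275 * 1.1023 = 303.13 s/km

303.13 s/km


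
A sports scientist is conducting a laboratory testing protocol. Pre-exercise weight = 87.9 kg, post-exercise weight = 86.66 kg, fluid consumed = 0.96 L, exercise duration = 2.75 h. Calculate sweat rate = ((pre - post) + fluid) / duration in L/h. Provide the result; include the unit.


Weight loss = 87.9 - 86.66 = 1.24 kg (approx L)
Total sweat = 1.24 + 0.96 = 2.2 L
Sweat rate = 2.2 / 2.75 = 0.8 L/h

0.8 L/h
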